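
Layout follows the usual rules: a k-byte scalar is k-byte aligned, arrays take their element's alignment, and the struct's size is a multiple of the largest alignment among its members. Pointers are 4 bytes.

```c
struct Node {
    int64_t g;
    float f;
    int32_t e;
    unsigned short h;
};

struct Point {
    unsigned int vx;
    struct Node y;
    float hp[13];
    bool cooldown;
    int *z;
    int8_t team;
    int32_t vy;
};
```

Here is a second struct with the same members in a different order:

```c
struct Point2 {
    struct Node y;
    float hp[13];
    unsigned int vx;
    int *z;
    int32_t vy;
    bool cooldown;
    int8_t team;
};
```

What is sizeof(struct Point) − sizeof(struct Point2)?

8

Node: @0: g [8B, align 8] → 8; @8: f [4B, align 4] → 12; @12: e [4B, align 4] → 16; @16: h [2B, align 2] → 18; +6 tail pad (align 8); size 24, align 8
@0: vx [4B, align 4] → 4
+4 pad (align 8)
@8: y [24B, align 8] → 32
@32: hp [52B, align 4] → 84
@84: cooldown [1B, align 1] → 85
+3 pad (align 4)
@88: z [4B, align 4] → 92
@92: team [1B, align 1] → 93
+3 pad (align 4)
@96: vy [4B, align 4] → 100
+4 tail pad (align 8)
size 104, align 8
— Point2 —
@0: y [24B, align 8] → 24
@24: hp [52B, align 4] → 76
@76: vx [4B, align 4] → 80
@80: z [4B, align 4] → 84
@84: vy [4B, align 4] → 88
@88: cooldown [1B, align 1] → 89
@89: team [1B, align 1] → 90
+6 tail pad (align 8)
size 96, align 8
104 − 96 = 8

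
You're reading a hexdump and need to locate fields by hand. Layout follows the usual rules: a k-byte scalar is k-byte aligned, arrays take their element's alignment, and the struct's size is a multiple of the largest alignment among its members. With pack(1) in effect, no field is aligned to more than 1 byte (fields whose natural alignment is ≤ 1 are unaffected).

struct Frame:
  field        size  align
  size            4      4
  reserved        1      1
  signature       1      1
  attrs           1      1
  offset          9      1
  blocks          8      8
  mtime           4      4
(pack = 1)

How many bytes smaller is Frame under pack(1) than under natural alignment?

4

natural layout:
  0..4  size  (4B, 4-aligned)
  4..5  reserved  (1B, 1-aligned)
  5..6  signature  (1B, 1-aligned)
  6..7  attrs  (1B, 1-aligned)
  7..16  offset  (9B, 1-aligned)
  16..24  blocks  (8B, 8-aligned)
  24..28  mtime  (4B, 4-aligned)
  28..32  -- tail padding (4B)
  sizeof = 32, alignof = 8
packed(1) layout:
  0..4  size  (4B, 1-aligned)
  4..5  reserved  (1B, 1-aligned)
  5..6  signature  (1B, 1-aligned)
  6..7  attrs  (1B, 1-aligned)
  7..16  offset  (9B, 1-aligned)
  16..24  blocks  (8B, 1-aligned)
  24..28  mtime  (4B, 1-aligned)
  sizeof = 28, alignof = 1
32 − 28 = 4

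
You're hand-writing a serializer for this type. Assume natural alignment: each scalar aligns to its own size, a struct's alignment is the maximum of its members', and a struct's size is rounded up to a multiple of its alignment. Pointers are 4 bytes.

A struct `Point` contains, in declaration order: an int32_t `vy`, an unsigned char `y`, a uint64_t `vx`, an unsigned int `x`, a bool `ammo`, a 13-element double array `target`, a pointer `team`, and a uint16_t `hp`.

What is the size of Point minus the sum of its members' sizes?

@0: vy [4B, align 4] → 4
@4: y [1B, align 1] → 5
+3 pad (align 8)
@8: vx [8B, align 8] → 16
@16: x [4B, align 4] → 20
@20: ammo [1B, align 1] → 21
+3 pad (align 8)
@24: target [104B, align 8] → 128
@128: team [4B, align 4] → 132
@132: hp [2B, align 2] → 134
+2 tail pad (align 8)
size 136, align 8
data bytes 128, size 136 → padding 8

8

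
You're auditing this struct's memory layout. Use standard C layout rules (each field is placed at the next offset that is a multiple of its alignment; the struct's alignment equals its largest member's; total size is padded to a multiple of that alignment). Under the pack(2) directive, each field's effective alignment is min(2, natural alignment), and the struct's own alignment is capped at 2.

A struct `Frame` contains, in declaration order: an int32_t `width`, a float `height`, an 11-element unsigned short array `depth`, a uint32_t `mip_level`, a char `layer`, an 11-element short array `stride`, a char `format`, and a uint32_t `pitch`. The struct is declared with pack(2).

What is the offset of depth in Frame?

8

0..4  width  (4B, 2-aligned)
4..8  height  (4B, 2-aligned)
8..30  depth  (22B, 2-aligned)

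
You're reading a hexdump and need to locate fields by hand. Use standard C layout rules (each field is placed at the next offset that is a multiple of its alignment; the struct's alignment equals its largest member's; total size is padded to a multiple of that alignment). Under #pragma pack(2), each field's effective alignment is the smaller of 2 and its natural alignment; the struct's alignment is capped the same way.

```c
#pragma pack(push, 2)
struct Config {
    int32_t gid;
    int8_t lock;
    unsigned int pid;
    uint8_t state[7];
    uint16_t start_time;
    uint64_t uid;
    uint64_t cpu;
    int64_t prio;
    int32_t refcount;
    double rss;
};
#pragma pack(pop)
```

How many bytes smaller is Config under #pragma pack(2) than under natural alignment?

natural layout:
  0..4  gid  (4B, 4-aligned)
  4..5  lock  (1B, 1-aligned)
  5..8  -- padding (3B)
  8..12  pid  (4B, 4-aligned)
  12..19  state  (7B, 1-aligned)
  19..20  -- padding (1B)
  20..22  start_time  (2B, 2-aligned)
  22..24  -- padding (2B)
  24..32  uid  (8B, 8-aligned)
  32..40  cpu  (8B, 8-aligned)
  40..48  prio  (8B, 8-aligned)
  48..52  refcount  (4B, 4-aligned)
  52..56  -- padding (4B)
  56..64  rss  (8B, 8-aligned)
  sizeof = 64, alignof = 8
packed(2) layout:
  0..4  gid  (4B, 2-aligned)
  4..5  lock  (1B, 1-aligned)
  5..6  -- padding (1B)
  6..10  pid  (4B, 2-aligned)
  10..17  state  (7B, 1-aligned)
  17..18  -- padding (1B)
  18..20  start_time  (2B, 2-aligned)
  20..28  uid  (8B, 2-aligned)
  28..36  cpu  (8B, 2-aligned)
  36..44  prio  (8B, 2-aligned)
  44..48  refcount  (4B, 2-aligned)
  48..56  rss  (8B, 2-aligned)
  sizeof = 56, alignof = 2
64 − 56 = 8

8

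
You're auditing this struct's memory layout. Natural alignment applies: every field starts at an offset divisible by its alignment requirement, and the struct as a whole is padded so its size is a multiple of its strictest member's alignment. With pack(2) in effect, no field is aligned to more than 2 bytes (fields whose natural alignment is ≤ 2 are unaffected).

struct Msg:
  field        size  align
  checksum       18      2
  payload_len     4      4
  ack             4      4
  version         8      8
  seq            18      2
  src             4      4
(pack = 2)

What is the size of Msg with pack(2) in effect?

56

0..18  checksum  (18B, 2-aligned)
18..22  payload_len  (4B, 2-aligned)
22..26  ack  (4B, 2-aligned)
26..34  version  (8B, 2-aligned)
34..52  seq  (18B, 2-aligned)
52..56  src  (4B, 2-aligned)
sizeof = 56, alignof = 2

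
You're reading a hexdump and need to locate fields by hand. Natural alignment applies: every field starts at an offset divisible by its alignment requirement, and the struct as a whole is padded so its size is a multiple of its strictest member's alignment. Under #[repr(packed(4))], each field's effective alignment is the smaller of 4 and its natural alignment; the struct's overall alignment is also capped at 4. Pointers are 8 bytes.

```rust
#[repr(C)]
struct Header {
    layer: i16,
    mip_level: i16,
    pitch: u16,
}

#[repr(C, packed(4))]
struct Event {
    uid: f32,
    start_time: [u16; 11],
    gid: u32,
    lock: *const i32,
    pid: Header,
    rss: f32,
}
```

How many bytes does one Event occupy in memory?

52

Header: @0: layer [2B, align 2] → 2; @2: mip_level [2B, align 2] → 4; @4: pitch [2B, align 2] → 6; size 6, align 2
@0: uid [4B, align 4] → 4
@4: start_time [22B, align 2] → 26
+2 pad (align 4)
@28: gid [4B, align 4] → 32
@32: lock [8B, align 4] → 40
@40: pid [6B, align 2] → 46
+2 pad (align 4)
@48: rss [4B, align 4] → 52
size 52, align 4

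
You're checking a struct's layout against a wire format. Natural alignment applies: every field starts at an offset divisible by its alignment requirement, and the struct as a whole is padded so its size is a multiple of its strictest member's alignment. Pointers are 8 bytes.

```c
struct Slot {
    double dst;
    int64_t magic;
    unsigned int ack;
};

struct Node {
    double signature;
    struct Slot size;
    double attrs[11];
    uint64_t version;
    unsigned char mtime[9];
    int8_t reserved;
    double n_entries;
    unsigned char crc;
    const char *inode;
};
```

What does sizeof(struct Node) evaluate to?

Slot: 0..8  dst  (8B, 8-aligned); 8..16  magic  (8B, 8-aligned); 16..20  ack  (4B, 4-aligned); 20..24  -- tail padding (4B); sizeof = 24, alignof = 8
0..8  signature  (8B, 8-aligned)
8..32  size  (24B, 8-aligned)
32..120  attrs  (88B, 8-aligned)
120..128  version  (8B, 8-aligned)
128..137  mtime  (9B, 1-aligned)
137..138  reserved  (1B, 1-aligned)
138..144  -- padding (6B)
144..152  n_entries  (8B, 8-aligned)
152..153  crc  (1B, 1-aligned)
153..160  -- padding (7B)
160..168  inode  (8B, 8-aligned)
sizeof = 168, alignof = 8

168 bytes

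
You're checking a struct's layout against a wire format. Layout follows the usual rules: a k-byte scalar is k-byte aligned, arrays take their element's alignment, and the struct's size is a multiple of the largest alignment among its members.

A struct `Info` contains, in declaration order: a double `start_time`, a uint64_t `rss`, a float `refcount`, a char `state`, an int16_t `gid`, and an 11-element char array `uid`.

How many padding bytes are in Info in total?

6

start_time at 0 (size 8, align 8) → ends 8
rss at 8 (size 8, align 8) → ends 16
refcount at 16 (size 4, align 4) → ends 20
state at 20 (size 1, align 1) → ends 21
pad 1 to align 2 for gid
gid at 22 (size 2, align 2) → ends 24
uid at 24 (size 11, align 1) → ends 35
tail pad 5 to reach multiple of 8
total 40 bytes, alignment 8
data bytes 34, size 40 → padding 6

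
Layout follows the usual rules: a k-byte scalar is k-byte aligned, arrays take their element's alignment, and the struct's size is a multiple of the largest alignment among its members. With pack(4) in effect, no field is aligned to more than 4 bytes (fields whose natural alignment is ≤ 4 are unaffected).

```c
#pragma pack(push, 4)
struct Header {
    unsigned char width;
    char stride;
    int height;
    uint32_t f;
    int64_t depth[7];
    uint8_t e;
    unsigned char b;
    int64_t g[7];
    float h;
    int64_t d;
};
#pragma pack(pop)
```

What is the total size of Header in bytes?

140

0..1  width  (1B, 1-aligned)
1..2  stride  (1B, 1-aligned)
2..4  -- padding (2B)
4..8  height  (4B, 4-aligned)
8..12  f  (4B, 4-aligned)
12..68  depth  (56B, 4-aligned)
68..69  e  (1B, 1-aligned)
69..70  b  (1B, 1-aligned)
70..72  -- padding (2B)
72..128  g  (56B, 4-aligned)
128..132  h  (4B, 4-aligned)
132..140  d  (8B, 4-aligned)
sizeof = 140, alignof = 4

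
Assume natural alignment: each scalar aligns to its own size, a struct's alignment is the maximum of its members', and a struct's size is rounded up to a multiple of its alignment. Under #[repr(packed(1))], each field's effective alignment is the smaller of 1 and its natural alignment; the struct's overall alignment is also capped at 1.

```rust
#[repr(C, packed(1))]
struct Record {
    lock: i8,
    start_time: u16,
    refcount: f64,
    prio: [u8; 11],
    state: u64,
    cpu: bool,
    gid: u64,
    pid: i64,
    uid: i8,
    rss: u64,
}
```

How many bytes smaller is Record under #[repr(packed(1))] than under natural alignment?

24

natural layout:
  0..1  lock  (1B, 1-aligned)
  1..2  -- padding (1B)
  2..4  start_time  (2B, 2-aligned)
  4..8  -- padding (4B)
  8..16  refcount  (8B, 8-aligned)
  16..27  prio  (11B, 1-aligned)
  27..32  -- padding (5B)
  32..40  state  (8B, 8-aligned)
  40..41  cpu  (1B, 1-aligned)
  41..48  -- padding (7B)
  48..56  gid  (8B, 8-aligned)
  56..64  pid  (8B, 8-aligned)
  64..65  uid  (1B, 1-aligned)
  65..72  -- padding (7B)
  72..80  rss  (8B, 8-aligned)
  sizeof = 80, alignof = 8
packed(1) layout:
  0..1  lock  (1B, 1-aligned)
  1..3  start_time  (2B, 1-aligned)
  3..11  refcount  (8B, 1-aligned)
  11..22  prio  (11B, 1-aligned)
  22..30  state  (8B, 1-aligned)
  30..31  cpu  (1B, 1-aligned)
  31..39  gid  (8B, 1-aligned)
  39..47  pid  (8B, 1-aligned)
  47..48  uid  (1B, 1-aligned)
  48..56  rss  (8B, 1-aligned)
  sizeof = 56, alignof = 1
80 − 56 = 24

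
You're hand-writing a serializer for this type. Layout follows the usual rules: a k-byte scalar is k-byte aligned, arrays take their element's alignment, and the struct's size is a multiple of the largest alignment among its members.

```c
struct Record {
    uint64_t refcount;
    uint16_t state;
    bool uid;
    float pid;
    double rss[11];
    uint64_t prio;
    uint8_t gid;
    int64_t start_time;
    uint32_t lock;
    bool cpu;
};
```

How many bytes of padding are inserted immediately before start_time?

7

0..8  refcount  (8B, 8-aligned)
8..10  state  (2B, 2-aligned)
10..11  uid  (1B, 1-aligned)
11..12  -- padding (1B)
12..16  pid  (4B, 4-aligned)
16..104  rss  (88B, 8-aligned)
104..112  prio  (8B, 8-aligned)
112..113  gid  (1B, 1-aligned)
113..120  -- padding (7B)
120..128  start_time  (8B, 8-aligned)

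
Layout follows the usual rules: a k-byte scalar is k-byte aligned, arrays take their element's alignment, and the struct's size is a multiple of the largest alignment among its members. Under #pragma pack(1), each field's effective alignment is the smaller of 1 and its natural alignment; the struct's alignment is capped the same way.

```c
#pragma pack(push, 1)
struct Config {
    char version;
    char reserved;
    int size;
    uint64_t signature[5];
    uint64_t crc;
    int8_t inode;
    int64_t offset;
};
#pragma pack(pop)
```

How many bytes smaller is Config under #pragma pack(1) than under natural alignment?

natural layout:
  0..1  version  (1B, 1-aligned)
  1..2  reserved  (1B, 1-aligned)
  2..4  -- padding (2B)
  4..8  size  (4B, 4-aligned)
  8..48  signature  (40B, 8-aligned)
  48..56  crc  (8B, 8-aligned)
  56..57  inode  (1B, 1-aligned)
  57..64  -- padding (7B)
  64..72  offset  (8B, 8-aligned)
  sizeof = 72, alignof = 8
packed(1) layout:
  0..1  version  (1B, 1-aligned)
  1..2  reserved  (1B, 1-aligned)
  2..6  size  (4B, 1-aligned)
  6..46  signature  (40B, 1-aligned)
  46..54  crc  (8B, 1-aligned)
  54..55  inode  (1B, 1-aligned)
  55..63  offset  (8B, 1-aligned)
  sizeof = 63, alignof = 1
72 − 63 = 9

9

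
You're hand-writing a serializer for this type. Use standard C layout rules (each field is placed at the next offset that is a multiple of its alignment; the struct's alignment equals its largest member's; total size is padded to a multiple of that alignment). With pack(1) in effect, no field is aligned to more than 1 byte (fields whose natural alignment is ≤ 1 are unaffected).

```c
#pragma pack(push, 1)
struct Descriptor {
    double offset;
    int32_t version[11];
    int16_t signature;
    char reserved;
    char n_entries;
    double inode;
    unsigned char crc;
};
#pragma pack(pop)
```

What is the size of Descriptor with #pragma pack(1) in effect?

65

offset at 0 (size 8, align 1) → ends 8
version at 8 (size 44, align 1) → ends 52
signature at 52 (size 2, align 1) → ends 54
reserved at 54 (size 1, align 1) → ends 55
n_entries at 55 (size 1, align 1) → ends 56
inode at 56 (size 8, align 1) → ends 64
crc at 64 (size 1, align 1) → ends 65
total 65 bytes, alignment 1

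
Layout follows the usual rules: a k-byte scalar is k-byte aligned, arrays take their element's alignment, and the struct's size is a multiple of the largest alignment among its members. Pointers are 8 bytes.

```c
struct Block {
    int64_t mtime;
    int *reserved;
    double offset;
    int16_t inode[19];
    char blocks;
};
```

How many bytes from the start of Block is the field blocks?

62

0..8  mtime  (8B, 8-aligned)
8..16  reserved  (8B, 8-aligned)
16..24  offset  (8B, 8-aligned)
24..62  inode  (38B, 2-aligned)
62..63  blocks  (1B, 1-aligned)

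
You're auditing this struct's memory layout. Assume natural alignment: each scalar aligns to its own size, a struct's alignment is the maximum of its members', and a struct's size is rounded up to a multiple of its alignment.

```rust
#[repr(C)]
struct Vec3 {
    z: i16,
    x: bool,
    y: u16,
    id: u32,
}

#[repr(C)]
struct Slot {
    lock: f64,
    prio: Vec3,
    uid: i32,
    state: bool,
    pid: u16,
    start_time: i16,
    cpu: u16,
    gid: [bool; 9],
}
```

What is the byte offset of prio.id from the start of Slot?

16

Vec3: @0: z [2B, align 2] → 2; @2: x [1B, align 1] → 3; +1 pad (align 2); @4: y [2B, align 2] → 6; +2 pad (align 4); @8: id [4B, align 4] → 12; size 12, align 4
@0: lock [8B, align 8] → 8
@8: prio [12B, align 4] → 20
within Vec3: id at 8
8 + 8 = 16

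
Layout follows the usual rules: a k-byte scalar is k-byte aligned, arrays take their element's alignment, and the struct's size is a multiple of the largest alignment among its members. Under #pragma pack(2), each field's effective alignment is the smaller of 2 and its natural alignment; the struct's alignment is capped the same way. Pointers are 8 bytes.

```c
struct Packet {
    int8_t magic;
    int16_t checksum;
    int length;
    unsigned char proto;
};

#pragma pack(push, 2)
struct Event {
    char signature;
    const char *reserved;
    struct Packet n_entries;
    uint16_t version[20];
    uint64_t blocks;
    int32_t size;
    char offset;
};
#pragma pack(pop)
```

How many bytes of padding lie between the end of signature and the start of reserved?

1

Packet: @0: magic [1B, align 1] → 1; +1 pad (align 2); @2: checksum [2B, align 2] → 4; @4: length [4B, align 4] → 8; @8: proto [1B, align 1] → 9; +3 tail pad (align 4); size 12, align 4
@0: signature [1B, align 1] → 1
+1 pad (align 2)
@2: reserved [8B, align 2] → 10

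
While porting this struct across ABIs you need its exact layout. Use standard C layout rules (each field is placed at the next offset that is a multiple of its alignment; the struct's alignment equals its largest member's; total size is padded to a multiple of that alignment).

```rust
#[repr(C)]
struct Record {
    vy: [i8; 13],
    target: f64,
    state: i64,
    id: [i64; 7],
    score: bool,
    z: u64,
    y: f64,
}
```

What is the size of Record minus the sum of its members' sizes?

0..13  vy  (13B, 1-aligned)
13..16  -- padding (3B)
16..24  target  (8B, 8-aligned)
24..32  state  (8B, 8-aligned)
32..88  id  (56B, 8-aligned)
88..89  score  (1B, 1-aligned)
89..96  -- padding (7B)
96..104  z  (8B, 8-aligned)
104..112  y  (8B, 8-aligned)
sizeof = 112, alignof = 8
data bytes 102, size 112 → padding 10

10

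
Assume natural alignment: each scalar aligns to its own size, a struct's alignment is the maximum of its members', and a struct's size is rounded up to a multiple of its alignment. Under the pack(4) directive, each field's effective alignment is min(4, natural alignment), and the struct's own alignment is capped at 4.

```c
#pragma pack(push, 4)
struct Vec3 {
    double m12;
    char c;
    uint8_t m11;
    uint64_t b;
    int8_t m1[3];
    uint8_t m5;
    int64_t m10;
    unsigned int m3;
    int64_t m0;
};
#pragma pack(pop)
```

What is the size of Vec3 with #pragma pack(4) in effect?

@0: m12 [8B, align 4] → 8
@8: c [1B, align 1] → 9
@9: m11 [1B, align 1] → 10
+2 pad (align 4)
@12: b [8B, align 4] → 20
@20: m1 [3B, align 1] → 23
@23: m5 [1B, align 1] → 24
@24: m10 [8B, align 4] → 32
@32: m3 [4B, align 4] → 36
@36: m0 [8B, align 4] → 44
size 44, align 4

44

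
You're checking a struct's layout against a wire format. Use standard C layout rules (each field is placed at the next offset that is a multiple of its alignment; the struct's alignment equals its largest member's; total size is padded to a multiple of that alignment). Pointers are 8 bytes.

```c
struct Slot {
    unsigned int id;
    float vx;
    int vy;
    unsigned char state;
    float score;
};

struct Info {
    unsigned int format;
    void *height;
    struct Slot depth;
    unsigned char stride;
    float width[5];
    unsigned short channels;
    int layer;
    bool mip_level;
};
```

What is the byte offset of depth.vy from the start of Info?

Slot: @0: id [4B, align 4] → 4; @4: vx [4B, align 4] → 8; @8: vy [4B, align 4] → 12; @12: state [1B, align 1] → 13; +3 pad (align 4); @16: score [4B, align 4] → 20; size 20, align 4
@0: format [4B, align 4] → 4
+4 pad (align 8)
@8: height [8B, align 8] → 16
@16: depth [20B, align 4] → 36
within Slot: vy at 8
16 + 8 = 24

24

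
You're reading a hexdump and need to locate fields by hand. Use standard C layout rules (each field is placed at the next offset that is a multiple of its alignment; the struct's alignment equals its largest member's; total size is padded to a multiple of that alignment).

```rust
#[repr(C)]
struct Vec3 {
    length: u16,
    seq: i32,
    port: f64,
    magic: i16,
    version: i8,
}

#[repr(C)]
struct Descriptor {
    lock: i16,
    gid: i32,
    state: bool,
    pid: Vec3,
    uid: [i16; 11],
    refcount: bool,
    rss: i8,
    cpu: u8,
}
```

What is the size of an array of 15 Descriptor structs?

1080

Vec3: 0..2  length  (2B, 2-aligned); 2..4  -- padding (2B); 4..8  seq  (4B, 4-aligned); 8..16  port  (8B, 8-aligned); 16..18  magic  (2B, 2-aligned); 18..19  version  (1B, 1-aligned); 19..24  -- tail padding (5B); sizeof = 24, alignof = 8
0..2  lock  (2B, 2-aligned)
2..4  -- padding (2B)
4..8  gid  (4B, 4-aligned)
8..9  state  (1B, 1-aligned)
9..16  -- padding (7B)
16..40  pid  (24B, 8-aligned)
40..62  uid  (22B, 2-aligned)
62..63  refcount  (1B, 1-aligned)
63..64  rss  (1B, 1-aligned)
64..65  cpu  (1B, 1-aligned)
65..72  -- tail padding (7B)
sizeof = 72, alignof = 8
array of 15: 15 × 72 = 1080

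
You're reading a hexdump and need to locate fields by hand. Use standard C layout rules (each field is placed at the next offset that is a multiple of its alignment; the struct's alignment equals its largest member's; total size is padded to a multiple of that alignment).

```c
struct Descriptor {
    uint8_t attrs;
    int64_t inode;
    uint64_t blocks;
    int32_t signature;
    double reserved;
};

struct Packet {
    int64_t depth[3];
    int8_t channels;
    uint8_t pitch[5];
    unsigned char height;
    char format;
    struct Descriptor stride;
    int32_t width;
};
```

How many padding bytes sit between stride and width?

Descriptor: 0..1  attrs  (1B, 1-aligned); 1..8  -- padding (7B); 8..16  inode  (8B, 8-aligned); 16..24  blocks  (8B, 8-aligned); 24..28  signature  (4B, 4-aligned); 28..32  -- padding (4B); 32..40  reserved  (8B, 8-aligned); sizeof = 40, alignof = 8
0..24  depth  (24B, 8-aligned)
24..25  channels  (1B, 1-aligned)
25..30  pitch  (5B, 1-aligned)
30..31  height  (1B, 1-aligned)
31..32  format  (1B, 1-aligned)
32..72  stride  (40B, 8-aligned)
72..76  width  (4B, 4-aligned)

0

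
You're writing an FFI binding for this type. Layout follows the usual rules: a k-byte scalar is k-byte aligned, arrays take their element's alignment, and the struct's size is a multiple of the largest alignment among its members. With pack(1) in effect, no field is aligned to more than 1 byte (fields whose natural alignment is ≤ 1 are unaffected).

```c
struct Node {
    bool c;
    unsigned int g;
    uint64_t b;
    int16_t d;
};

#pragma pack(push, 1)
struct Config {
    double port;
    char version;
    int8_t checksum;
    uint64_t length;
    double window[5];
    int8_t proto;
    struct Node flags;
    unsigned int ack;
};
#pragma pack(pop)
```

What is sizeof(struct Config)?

87

Node: 0..1  c  (1B, 1-aligned); 1..4  -- padding (3B); 4..8  g  (4B, 4-aligned); 8..16  b  (8B, 8-aligned); 16..18  d  (2B, 2-aligned); 18..24  -- tail padding (6B); sizeof = 24, alignof = 8
0..8  port  (8B, 1-aligned)
8..9  version  (1B, 1-aligned)
9..10  checksum  (1B, 1-aligned)
10..18  length  (8B, 1-aligned)
18..58  window  (40B, 1-aligned)
58..59  proto  (1B, 1-aligned)
59..83  flags  (24B, 1-aligned)
83..87  ack  (4B, 1-aligned)
sizeof = 87, alignof = 1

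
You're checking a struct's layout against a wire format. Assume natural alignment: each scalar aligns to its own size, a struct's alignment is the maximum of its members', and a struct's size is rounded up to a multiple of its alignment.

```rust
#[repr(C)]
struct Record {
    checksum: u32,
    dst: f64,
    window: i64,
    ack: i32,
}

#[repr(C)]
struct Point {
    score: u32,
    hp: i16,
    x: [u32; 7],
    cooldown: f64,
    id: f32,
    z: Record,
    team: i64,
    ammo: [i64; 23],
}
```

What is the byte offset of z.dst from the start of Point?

64

Record: checksum at 0 (size 4, align 4) → ends 4; pad 4 to align 8 for dst; dst at 8 (size 8, align 8) → ends 16; window at 16 (size 8, align 8) → ends 24; ack at 24 (size 4, align 4) → ends 28; tail pad 4 to reach multiple of 8; total 32 bytes, alignment 8
score at 0 (size 4, align 4) → ends 4
hp at 4 (size 2, align 2) → ends 6
pad 2 to align 4 for x
x at 8 (size 28, align 4) → ends 36
pad 4 to align 8 for cooldown
cooldown at 40 (size 8, align 8) → ends 48
id at 48 (size 4, align 4) → ends 52
pad 4 to align 8 for z
z at 56 (size 32, align 8) → ends 88
within Record: dst at 8
56 + 8 = 64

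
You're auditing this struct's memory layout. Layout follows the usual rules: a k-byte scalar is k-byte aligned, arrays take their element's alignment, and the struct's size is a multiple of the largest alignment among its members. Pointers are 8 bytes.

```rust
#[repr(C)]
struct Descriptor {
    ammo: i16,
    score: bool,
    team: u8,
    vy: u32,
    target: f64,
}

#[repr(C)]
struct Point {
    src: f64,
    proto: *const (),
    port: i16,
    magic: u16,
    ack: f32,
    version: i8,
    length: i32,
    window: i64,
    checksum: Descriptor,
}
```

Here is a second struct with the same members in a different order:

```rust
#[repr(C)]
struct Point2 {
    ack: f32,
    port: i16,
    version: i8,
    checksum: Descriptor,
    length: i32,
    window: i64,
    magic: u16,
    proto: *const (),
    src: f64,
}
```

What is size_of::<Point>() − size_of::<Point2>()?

Descriptor: @0: ammo [2B, align 2] → 2; @2: score [1B, align 1] → 3; @3: team [1B, align 1] → 4; @4: vy [4B, align 4] → 8; @8: target [8B, align 8] → 16; size 16, align 8
@0: src [8B, align 8] → 8
@8: proto [8B, align 8] → 16
@16: port [2B, align 2] → 18
@18: magic [2B, align 2] → 20
@20: ack [4B, align 4] → 24
@24: version [1B, align 1] → 25
+3 pad (align 4)
@28: length [4B, align 4] → 32
@32: window [8B, align 8] → 40
@40: checksum [16B, align 8] → 56
size 56, align 8
— Point2 —
@0: ack [4B, align 4] → 4
@4: port [2B, align 2] → 6
@6: version [1B, align 1] → 7
+1 pad (align 8)
@8: checksum [16B, align 8] → 24
@24: length [4B, align 4] → 28
+4 pad (align 8)
@32: window [8B, align 8] → 40
@40: magic [2B, align 2] → 42
+6 pad (align 8)
@48: proto [8B, align 8] → 56
@56: src [8B, align 8] → 64
size 64, align 8
56 − 64 = -8

-8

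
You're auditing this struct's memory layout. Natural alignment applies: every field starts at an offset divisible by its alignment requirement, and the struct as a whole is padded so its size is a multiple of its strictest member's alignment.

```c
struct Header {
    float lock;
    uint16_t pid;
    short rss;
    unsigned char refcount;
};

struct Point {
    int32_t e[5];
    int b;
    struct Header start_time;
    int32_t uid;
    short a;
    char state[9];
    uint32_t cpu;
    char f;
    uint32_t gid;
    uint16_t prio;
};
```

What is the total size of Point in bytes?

Header: 0..4  lock  (4B, 4-aligned); 4..6  pid  (2B, 2-aligned); 6..8  rss  (2B, 2-aligned); 8..9  refcount  (1B, 1-aligned); 9..12  -- tail padding (3B); sizeof = 12, alignof = 4
0..20  e  (20B, 4-aligned)
20..24  b  (4B, 4-aligned)
24..36  start_time  (12B, 4-aligned)
36..40  uid  (4B, 4-aligned)
40..42  a  (2B, 2-aligned)
42..51  state  (9B, 1-aligned)
51..52  -- padding (1B)
52..56  cpu  (4B, 4-aligned)
56..57  f  (1B, 1-aligned)
57..60  -- padding (3B)
60..64  gid  (4B, 4-aligned)
64..66  prio  (2B, 2-aligned)
66..68  -- tail padding (2B)
sizeof = 68, alignof = 4

68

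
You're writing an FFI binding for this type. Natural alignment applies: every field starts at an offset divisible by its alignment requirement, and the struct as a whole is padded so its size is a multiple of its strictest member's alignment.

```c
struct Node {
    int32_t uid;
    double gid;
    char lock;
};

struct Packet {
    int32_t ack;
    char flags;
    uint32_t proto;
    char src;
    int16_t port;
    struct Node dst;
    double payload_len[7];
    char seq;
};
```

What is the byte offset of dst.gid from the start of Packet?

24

Node: 0..4  uid  (4B, 4-aligned); 4..8  -- padding (4B); 8..16  gid  (8B, 8-aligned); 16..17  lock  (1B, 1-aligned); 17..24  -- tail padding (7B); sizeof = 24, alignof = 8
0..4  ack  (4B, 4-aligned)
4..5  flags  (1B, 1-aligned)
5..8  -- padding (3B)
8..12  proto  (4B, 4-aligned)
12..13  src  (1B, 1-aligned)
13..14  -- padding (1B)
14..16  port  (2B, 2-aligned)
16..40  dst  (24B, 8-aligned)
within Node: gid at 8
16 + 8 = 24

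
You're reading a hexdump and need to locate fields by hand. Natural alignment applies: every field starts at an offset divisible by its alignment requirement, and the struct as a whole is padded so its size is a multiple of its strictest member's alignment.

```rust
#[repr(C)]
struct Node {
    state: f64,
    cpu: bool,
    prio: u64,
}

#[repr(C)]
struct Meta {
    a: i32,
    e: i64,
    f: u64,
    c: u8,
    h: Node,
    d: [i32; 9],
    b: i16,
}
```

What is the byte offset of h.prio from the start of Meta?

Node: 0..8  state  (8B, 8-aligned); 8..9  cpu  (1B, 1-aligned); 9..16  -- padding (7B); 16..24  prio  (8B, 8-aligned); sizeof = 24, alignof = 8
0..4  a  (4B, 4-aligned)
4..8  -- padding (4B)
8..16  e  (8B, 8-aligned)
16..24  f  (8B, 8-aligned)
24..25  c  (1B, 1-aligned)
25..32  -- padding (7B)
32..56  h  (24B, 8-aligned)
within Node: prio at 16
32 + 16 = 48

48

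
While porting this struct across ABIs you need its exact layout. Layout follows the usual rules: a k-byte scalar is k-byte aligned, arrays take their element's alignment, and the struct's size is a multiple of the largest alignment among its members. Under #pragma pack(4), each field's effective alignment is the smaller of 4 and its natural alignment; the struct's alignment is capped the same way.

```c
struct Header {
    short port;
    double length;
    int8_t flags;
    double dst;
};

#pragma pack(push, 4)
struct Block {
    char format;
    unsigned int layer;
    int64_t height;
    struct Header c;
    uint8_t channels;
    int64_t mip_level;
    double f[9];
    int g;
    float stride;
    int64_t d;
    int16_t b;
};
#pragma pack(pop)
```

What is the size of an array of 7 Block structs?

1064

Header: 0..2  port  (2B, 2-aligned); 2..8  -- padding (6B); 8..16  length  (8B, 8-aligned); 16..17  flags  (1B, 1-aligned); 17..24  -- padding (7B); 24..32  dst  (8B, 8-aligned); sizeof = 32, alignof = 8
0..1  format  (1B, 1-aligned)
1..4  -- padding (3B)
4..8  layer  (4B, 4-aligned)
8..16  height  (8B, 4-aligned)
16..48  c  (32B, 4-aligned)
48..49  channels  (1B, 1-aligned)
49..52  -- padding (3B)
52..60  mip_level  (8B, 4-aligned)
60..132  f  (72B, 4-aligned)
132..136  g  (4B, 4-aligned)
136..140  stride  (4B, 4-aligned)
140..148  d  (8B, 4-aligned)
148..150  b  (2B, 2-aligned)
150..152  -- tail padding (2B)
sizeof = 152, alignof = 4
array of 7: 7 × 152 = 1064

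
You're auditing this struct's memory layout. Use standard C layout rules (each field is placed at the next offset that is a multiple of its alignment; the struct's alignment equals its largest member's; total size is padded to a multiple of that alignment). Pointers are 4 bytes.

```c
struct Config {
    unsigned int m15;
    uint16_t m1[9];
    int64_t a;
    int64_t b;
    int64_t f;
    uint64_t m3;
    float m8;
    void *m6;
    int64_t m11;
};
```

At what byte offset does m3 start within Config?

48

0..4  m15  (4B, 4-aligned)
4..22  m1  (18B, 2-aligned)
22..24  -- padding (2B)
24..32  a  (8B, 8-aligned)
32..40  b  (8B, 8-aligned)
40..48  f  (8B, 8-aligned)
48..56  m3  (8B, 8-aligned)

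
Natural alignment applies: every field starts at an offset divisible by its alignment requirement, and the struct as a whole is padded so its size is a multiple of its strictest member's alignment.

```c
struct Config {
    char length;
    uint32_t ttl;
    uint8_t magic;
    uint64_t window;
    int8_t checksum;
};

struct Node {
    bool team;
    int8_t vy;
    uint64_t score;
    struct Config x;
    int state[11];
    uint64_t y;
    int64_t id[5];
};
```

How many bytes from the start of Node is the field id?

104

Config: length at 0 (size 1, align 1) → ends 1; pad 3 to align 4 for ttl; ttl at 4 (size 4, align 4) → ends 8; magic at 8 (size 1, align 1) → ends 9; pad 7 to align 8 for window; window at 16 (size 8, align 8) → ends 24; checksum at 24 (size 1, align 1) → ends 25; tail pad 7 to reach multiple of 8; total 32 bytes, alignment 8
team at 0 (size 1, align 1) → ends 1
vy at 1 (size 1, align 1) → ends 2
pad 6 to align 8 for score
score at 8 (size 8, align 8) → ends 16
x at 16 (size 32, align 8) → ends 48
state at 48 (size 44, align 4) → ends 92
pad 4 to align 8 for y
y at 96 (size 8, align 8) → ends 104
id at 104 (size 40, align 8) → ends 144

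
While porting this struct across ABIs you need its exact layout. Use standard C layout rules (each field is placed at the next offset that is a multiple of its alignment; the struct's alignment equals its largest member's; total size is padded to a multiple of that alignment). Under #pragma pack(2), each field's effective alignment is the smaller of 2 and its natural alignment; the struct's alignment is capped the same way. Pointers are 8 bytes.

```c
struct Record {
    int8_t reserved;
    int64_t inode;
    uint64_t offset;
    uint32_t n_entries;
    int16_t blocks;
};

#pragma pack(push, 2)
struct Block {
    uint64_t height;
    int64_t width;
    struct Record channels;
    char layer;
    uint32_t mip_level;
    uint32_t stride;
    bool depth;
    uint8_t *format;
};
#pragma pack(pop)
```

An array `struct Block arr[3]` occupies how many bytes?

Record: 0..1  reserved  (1B, 1-aligned); 1..8  -- padding (7B); 8..16  inode  (8B, 8-aligned); 16..24  offset  (8B, 8-aligned); 24..28  n_entries  (4B, 4-aligned); 28..30  blocks  (2B, 2-aligned); 30..32  -- tail padding (2B); sizeof = 32, alignof = 8
0..8  height  (8B, 2-aligned)
8..16  width  (8B, 2-aligned)
16..48  channels  (32B, 2-aligned)
48..49  layer  (1B, 1-aligned)
49..50  -- padding (1B)
50..54  mip_level  (4B, 2-aligned)
54..58  stride  (4B, 2-aligned)
58..59  depth  (1B, 1-aligned)
59..60  -- padding (1B)
60..68  format  (8B, 2-aligned)
sizeof = 68, alignof = 2
array of 3: 3 × 68 = 204

204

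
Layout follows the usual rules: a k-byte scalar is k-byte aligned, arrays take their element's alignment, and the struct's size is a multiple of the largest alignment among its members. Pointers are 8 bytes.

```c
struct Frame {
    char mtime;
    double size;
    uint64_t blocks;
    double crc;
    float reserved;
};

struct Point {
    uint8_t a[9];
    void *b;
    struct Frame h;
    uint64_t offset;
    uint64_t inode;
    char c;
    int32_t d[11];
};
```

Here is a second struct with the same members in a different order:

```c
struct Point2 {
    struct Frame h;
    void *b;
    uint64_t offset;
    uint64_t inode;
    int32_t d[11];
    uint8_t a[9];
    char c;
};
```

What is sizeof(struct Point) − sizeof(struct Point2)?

Frame: @0: mtime [1B, align 1] → 1; +7 pad (align 8); @8: size [8B, align 8] → 16; @16: blocks [8B, align 8] → 24; @24: crc [8B, align 8] → 32; @32: reserved [4B, align 4] → 36; +4 tail pad (align 8); size 40, align 8
@0: a [9B, align 1] → 9
+7 pad (align 8)
@16: b [8B, align 8] → 24
@24: h [40B, align 8] → 64
@64: offset [8B, align 8] → 72
@72: inode [8B, align 8] → 80
@80: c [1B, align 1] → 81
+3 pad (align 4)
@84: d [44B, align 4] → 128
size 128, align 8
— Point2 —
@0: h [40B, align 8] → 40
@40: b [8B, align 8] → 48
@48: offset [8B, align 8] → 56
@56: inode [8B, align 8] → 64
@64: d [44B, align 4] → 108
@108: a [9B, align 1] → 117
@117: c [1B, align 1] → 118
+2 tail pad (align 8)
size 120, align 8
128 − 120 = 8

8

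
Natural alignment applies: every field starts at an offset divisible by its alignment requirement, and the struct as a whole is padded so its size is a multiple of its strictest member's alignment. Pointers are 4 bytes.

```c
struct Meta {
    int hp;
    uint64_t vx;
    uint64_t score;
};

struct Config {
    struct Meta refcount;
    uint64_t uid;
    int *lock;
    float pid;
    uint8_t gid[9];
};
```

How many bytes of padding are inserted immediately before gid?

0

Meta: hp at 0 (size 4, align 4) → ends 4; pad 4 to align 8 for vx; vx at 8 (size 8, align 8) → ends 16; score at 16 (size 8, align 8) → ends 24; total 24 bytes, alignment 8
refcount at 0 (size 24, align 8) → ends 24
uid at 24 (size 8, align 8) → ends 32
lock at 32 (size 4, align 4) → ends 36
pid at 36 (size 4, align 4) → ends 40
gid at 40 (size 9, align 1) → ends 49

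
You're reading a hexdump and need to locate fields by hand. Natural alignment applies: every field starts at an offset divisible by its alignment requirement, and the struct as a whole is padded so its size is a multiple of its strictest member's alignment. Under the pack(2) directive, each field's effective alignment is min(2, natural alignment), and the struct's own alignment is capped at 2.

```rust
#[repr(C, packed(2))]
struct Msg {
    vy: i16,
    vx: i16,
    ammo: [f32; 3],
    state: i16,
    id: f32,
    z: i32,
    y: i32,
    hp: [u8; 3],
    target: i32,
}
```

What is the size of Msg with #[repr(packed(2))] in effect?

38

@0: vy [2B, align 2] → 2
@2: vx [2B, align 2] → 4
@4: ammo [12B, align 2] → 16
@16: state [2B, align 2] → 18
@18: id [4B, align 2] → 22
@22: z [4B, align 2] → 26
@26: y [4B, align 2] → 30
@30: hp [3B, align 1] → 33
+1 pad (align 2)
@34: target [4B, align 2] → 38
size 38, align 2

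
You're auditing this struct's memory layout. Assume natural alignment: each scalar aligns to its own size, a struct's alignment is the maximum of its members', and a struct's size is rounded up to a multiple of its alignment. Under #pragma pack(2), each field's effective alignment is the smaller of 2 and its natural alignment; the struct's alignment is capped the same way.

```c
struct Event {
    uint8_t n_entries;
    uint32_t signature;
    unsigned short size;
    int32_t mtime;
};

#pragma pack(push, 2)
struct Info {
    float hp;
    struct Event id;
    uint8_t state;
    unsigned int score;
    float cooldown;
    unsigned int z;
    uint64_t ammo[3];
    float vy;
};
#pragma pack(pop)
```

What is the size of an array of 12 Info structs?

744

Event: @0: n_entries [1B, align 1] → 1; +3 pad (align 4); @4: signature [4B, align 4] → 8; @8: size [2B, align 2] → 10; +2 pad (align 4); @12: mtime [4B, align 4] → 16; size 16, align 4
@0: hp [4B, align 2] → 4
@4: id [16B, align 2] → 20
@20: state [1B, align 1] → 21
+1 pad (align 2)
@22: score [4B, align 2] → 26
@26: cooldown [4B, align 2] → 30
@30: z [4B, align 2] → 34
@34: ammo [24B, align 2] → 58
@58: vy [4B, align 2] → 62
size 62, align 2
array of 12: 12 × 62 = 744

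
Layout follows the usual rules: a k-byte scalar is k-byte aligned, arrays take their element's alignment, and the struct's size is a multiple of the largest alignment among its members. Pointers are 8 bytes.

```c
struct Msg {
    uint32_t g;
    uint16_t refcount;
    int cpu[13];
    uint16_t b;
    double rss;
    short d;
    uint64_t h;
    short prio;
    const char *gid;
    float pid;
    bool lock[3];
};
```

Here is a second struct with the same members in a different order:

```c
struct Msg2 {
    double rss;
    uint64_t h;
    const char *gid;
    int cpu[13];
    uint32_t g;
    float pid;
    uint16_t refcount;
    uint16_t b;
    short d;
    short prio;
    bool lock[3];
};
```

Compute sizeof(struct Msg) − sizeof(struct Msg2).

g at 0 (size 4, align 4) → ends 4
refcount at 4 (size 2, align 2) → ends 6
pad 2 to align 4 for cpu
cpu at 8 (size 52, align 4) → ends 60
b at 60 (size 2, align 2) → ends 62
pad 2 to align 8 for rss
rss at 64 (size 8, align 8) → ends 72
d at 72 (size 2, align 2) → ends 74
pad 6 to align 8 for h
h at 80 (size 8, align 8) → ends 88
prio at 88 (size 2, align 2) → ends 90
pad 6 to align 8 for gid
gid at 96 (size 8, align 8) → ends 104
pid at 104 (size 4, align 4) → ends 108
lock at 108 (size 3, align 1) → ends 111
tail pad 1 to reach multiple of 8
total 112 bytes, alignment 8
— Msg2 —
rss at 0 (size 8, align 8) → ends 8
h at 8 (size 8, align 8) → ends 16
gid at 16 (size 8, align 8) → ends 24
cpu at 24 (size 52, align 4) → ends 76
g at 76 (size 4, align 4) → ends 80
pid at 80 (size 4, align 4) → ends 84
refcount at 84 (size 2, align 2) → ends 86
b at 86 (size 2, align 2) → ends 88
d at 88 (size 2, align 2) → ends 90
prio at 90 (size 2, align 2) → ends 92
lock at 92 (size 3, align 1) → ends 95
tail pad 1 to reach multiple of 8
total 96 bytes, alignment 8
112 − 96 = 16

16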